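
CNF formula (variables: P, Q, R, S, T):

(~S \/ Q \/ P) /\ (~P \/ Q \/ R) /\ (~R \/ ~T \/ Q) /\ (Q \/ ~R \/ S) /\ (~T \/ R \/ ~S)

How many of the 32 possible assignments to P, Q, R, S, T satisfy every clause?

17

Case analysis on Q and R:
  Q=1, R=1: P, S, T free → 2^3 = 8.
  Q=1, R=0: P free; 3 ways for (S,T) × 2^1 = 6.
  Q=0, R=1: remaining (P,S,T) ∈ {(1,1,0)} — 1.
  Q=0, R=0: remaining (P,S,T) ∈ {(0,0,0); (0,0,1)} — 2.
Total: 8 + 6 + 1 + 2 = 17.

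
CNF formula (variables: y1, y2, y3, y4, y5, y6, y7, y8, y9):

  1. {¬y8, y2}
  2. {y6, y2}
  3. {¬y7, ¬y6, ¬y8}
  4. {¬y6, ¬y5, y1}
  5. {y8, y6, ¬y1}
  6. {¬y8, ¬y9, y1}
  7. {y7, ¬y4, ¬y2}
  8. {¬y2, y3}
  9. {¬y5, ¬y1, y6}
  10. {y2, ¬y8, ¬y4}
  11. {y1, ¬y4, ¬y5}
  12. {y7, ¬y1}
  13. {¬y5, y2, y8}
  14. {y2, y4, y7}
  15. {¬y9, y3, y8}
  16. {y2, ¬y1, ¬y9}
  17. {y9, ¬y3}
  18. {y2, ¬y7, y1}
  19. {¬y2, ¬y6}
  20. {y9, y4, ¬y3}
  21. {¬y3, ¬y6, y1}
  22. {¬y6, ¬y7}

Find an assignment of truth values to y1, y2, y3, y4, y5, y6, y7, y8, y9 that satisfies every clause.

Pure literal: y5 appears only negated; assign y5 = False.
Try y1 = False.
Set y2 = True and propagate.
  then y3 is forced to True.
  then y9 is forced to True.
  then y8 is forced to False.
  then y6 is forced to False.
For the remaining variables, y4 = True, y7 = True works.
Every clause has at least one true literal under this assignment.
Check each clause:
  1. {¬y8, y2} — ¬y8 is true.
  2. {y2, y6} — y2 is true.
  3. {¬y8, ¬y6, ¬y7} — ¬y8 is true.
  4. {y1, ¬y5, ¬y6} — ¬y6 is true.
  5. {y6, ¬y1, y8} — ¬y1 is true.
  6. {¬y8, ¬y9, y1} — ¬y8 is true.
  7. {¬y2, ¬y4, y7} — y7 is true.
  8. {¬y2, y3} — y3 is true.
  9. {y6, ¬y5, ¬y1} — ¬y5 is true.
  10. {¬y8, ¬y4, y2} — ¬y8 is true.
  11. {y1, ¬y5, ¬y4} — ¬y5 is true.
  12. {¬y1, y7} — ¬y1 is true.
  13. {y8, y2, ¬y5} — y2 is true.
  14. {y2, y4, y7} — y2 is true.
  15. {y8, ¬y9, y3} — y3 is true.
  16. {¬y9, ¬y1, y2} — y2 is true.
  17. {y9, ¬y3} — y9 is true.
  18. {¬y7, y1, y2} — y2 is true.
  19. {¬y6, ¬y2} — ¬y6 is true.
  20. {¬y3, y9, y4} — y9 is true.
  21. {¬y6, y1, ¬y3} — ¬y6 is true.
  22. {¬y7, ¬y6} — ¬y6 is true.

y1=False, y2=True, y3=True, y4=True, y5=False, y6=False, y7=True, y8=False, y9=True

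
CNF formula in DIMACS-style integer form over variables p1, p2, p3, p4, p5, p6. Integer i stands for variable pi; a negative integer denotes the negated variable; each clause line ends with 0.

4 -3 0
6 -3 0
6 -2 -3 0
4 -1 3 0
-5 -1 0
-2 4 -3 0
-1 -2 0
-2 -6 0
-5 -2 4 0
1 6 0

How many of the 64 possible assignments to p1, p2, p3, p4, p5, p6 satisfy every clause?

9

Case analysis on p2 and p3:
  p2=1, p3=1: a clause becomes empty — 0.
  p2=1, p3=0: a clause becomes empty — 0.
  p2=0, p3=1: remaining (p1,p4,p5,p6) ∈ {(0,1,0,1); (0,1,1,1); (1,1,0,1)} — 3.
  p2=0, p3=0: 6 of the 16 assignments to (p1,p4,p5,p6) work.
Total: 0 + 0 + 3 + 6 = 9.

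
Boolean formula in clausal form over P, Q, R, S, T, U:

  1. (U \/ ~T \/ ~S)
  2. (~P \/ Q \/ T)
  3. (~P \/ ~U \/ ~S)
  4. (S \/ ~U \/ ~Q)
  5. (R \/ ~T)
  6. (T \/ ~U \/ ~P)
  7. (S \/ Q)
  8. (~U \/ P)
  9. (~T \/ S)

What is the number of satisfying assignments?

Split on S, then T.
  S=T, T=T: a clause becomes empty — 0.
  S=T, T=F: R free; 3 ways for (P,Q,U) × 2^1 = 6.
  S=F, T=T: a clause becomes empty — 0.
  S=F, T=F: remaining (P,Q,R,U) ∈ {(F,T,F,F); (F,T,T,F); (T,T,F,F); (T,T,T,F)} — 4.
Total: 0 + 6 + 0 + 4 = 10.

10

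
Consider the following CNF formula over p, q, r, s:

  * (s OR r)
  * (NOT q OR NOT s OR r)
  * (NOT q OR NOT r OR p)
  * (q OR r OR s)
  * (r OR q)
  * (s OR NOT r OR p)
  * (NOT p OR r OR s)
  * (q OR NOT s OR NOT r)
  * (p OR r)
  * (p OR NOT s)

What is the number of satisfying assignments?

The models are:
  p=T q=F r=T s=F
  p=T q=T r=T s=F
  p=T q=T r=T s=T
That's 3 in total.

3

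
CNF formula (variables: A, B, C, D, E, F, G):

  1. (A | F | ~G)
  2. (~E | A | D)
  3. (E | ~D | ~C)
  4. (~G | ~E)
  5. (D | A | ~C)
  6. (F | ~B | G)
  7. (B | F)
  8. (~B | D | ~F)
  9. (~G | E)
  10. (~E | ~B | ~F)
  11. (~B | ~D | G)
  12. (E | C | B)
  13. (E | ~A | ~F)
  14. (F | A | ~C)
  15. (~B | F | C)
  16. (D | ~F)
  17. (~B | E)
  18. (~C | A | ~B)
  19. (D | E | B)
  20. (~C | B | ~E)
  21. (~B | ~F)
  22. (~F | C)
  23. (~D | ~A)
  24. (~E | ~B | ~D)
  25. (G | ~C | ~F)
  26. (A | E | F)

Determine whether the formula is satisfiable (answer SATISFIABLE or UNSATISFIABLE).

UNSATISFIABLE

B = True:
  propagation gives E=True, G=False, F=True; an empty clause results — contradiction.
B = False:
  propagation gives F=True, D=True, C=True, E=True; an empty clause results — contradiction.
Every branch closes, so no satisfying assignment exists.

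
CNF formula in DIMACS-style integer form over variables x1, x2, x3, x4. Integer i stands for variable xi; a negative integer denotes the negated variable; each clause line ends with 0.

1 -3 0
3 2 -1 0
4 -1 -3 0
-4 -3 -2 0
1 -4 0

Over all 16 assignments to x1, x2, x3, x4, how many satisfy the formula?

5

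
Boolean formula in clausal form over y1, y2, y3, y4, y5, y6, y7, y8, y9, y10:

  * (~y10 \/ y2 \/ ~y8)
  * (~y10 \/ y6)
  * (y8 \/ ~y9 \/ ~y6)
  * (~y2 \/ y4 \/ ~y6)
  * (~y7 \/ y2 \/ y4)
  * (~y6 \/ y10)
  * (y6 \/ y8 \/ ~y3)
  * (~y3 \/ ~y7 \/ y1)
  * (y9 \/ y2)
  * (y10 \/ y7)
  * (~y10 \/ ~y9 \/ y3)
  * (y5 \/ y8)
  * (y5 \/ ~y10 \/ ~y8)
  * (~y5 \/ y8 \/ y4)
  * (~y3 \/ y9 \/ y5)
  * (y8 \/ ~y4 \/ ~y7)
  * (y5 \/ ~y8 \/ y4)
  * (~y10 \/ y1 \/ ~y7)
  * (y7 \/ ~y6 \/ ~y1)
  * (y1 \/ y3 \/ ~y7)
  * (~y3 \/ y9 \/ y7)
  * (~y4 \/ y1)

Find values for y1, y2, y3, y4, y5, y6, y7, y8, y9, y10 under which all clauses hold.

y1 = T  y2 = F  y3 = F  y4 = T  y5 = F  y6 = F  y7 = T  y8 = T  y9 = T  y10 = F

Try y1 = True.
Try y2 = False.
  then y9 is forced to True.
Branch on y3: take y3 = False.
  then y10 is forced to False.
  then y6 is forced to False.
  then y7 is forced to True.
  then y4 is forced to True.
  then y8 is forced to True.
y5 is now unconstrained; take y5 = False.
Every clause has at least one true literal under this assignment.
Check each clause:
  1. (~y10 \/ y2 \/ ~y8) — ~y10 is true.
  2. (y6 \/ ~y10) — ~y10 is true.
  3. (~y9 \/ ~y6 \/ y8) — y8 is true.
  4. (~y2 \/ y4 \/ ~y6) — ~y6 is true.
  5. (~y7 \/ y4 \/ y2) — y4 is true.
  6. (y10 \/ ~y6) — ~y6 is true.
  7. (~y3 \/ y8 \/ y6) — y8 is true.
  8. (y1 \/ ~y7 \/ ~y3) — ~y3 is true.
  9. (y2 \/ y9) — y9 is true.
  10. (y7 \/ y10) — y7 is true.
  11. (~y9 \/ y3 \/ ~y10) — ~y10 is true.
  12. (y5 \/ y8) — y8 is true.
  13. (~y10 \/ y5 \/ ~y8) — ~y10 is true.
  14. (~y5 \/ y4 \/ y8) — y8 is true.
  15. (y9 \/ y5 \/ ~y3) — ~y3 is true.
  16. (~y7 \/ y8 \/ ~y4) — y8 is true.
  17. (y4 \/ y5 \/ ~y8) — y4 is true.
  18. (~y7 \/ y1 \/ ~y10) — ~y10 is true.
  19. (~y6 \/ ~y1 \/ y7) — ~y6 is true.
  20. (~y7 \/ y3 \/ y1) — y1 is true.
  21. (~y3 \/ y7 \/ y9) — y9 is true.
  22. (y1 \/ ~y4) — y1 is true.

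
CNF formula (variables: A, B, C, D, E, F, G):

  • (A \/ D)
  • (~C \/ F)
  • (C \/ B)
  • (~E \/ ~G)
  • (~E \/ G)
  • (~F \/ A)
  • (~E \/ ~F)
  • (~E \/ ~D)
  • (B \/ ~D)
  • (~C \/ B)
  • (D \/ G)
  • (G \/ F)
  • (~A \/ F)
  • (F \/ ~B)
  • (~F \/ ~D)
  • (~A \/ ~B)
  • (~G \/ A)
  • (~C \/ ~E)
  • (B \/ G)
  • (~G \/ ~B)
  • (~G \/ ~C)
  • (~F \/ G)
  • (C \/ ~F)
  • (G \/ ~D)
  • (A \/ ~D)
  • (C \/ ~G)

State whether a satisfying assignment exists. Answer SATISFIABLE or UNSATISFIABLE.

UNSATISFIABLE

G = True:
  propagation gives E=False, A=True, F=True, D=False; an empty clause results — contradiction.
G = False:
  propagation gives E=False, D=True; an empty clause results — contradiction.
Every branch closes, so no satisfying assignment exists.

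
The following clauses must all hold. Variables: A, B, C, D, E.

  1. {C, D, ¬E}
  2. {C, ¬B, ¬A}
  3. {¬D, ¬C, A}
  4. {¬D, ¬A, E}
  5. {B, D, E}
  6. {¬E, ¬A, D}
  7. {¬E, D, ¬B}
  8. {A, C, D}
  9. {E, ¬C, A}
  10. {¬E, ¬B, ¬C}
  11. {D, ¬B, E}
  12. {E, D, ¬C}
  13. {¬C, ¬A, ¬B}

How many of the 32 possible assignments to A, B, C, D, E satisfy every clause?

7

The models are:
  A=0 B=0 C=0 D=1 E=0
  A=0 B=0 C=0 D=1 E=1
  A=0 B=0 C=1 D=0 E=1
  A=0 B=1 C=0 D=1 E=0
  A=0 B=1 C=0 D=1 E=1
  A=1 B=0 C=0 D=1 E=1
  A=1 B=0 C=1 D=1 E=1
Count: 7.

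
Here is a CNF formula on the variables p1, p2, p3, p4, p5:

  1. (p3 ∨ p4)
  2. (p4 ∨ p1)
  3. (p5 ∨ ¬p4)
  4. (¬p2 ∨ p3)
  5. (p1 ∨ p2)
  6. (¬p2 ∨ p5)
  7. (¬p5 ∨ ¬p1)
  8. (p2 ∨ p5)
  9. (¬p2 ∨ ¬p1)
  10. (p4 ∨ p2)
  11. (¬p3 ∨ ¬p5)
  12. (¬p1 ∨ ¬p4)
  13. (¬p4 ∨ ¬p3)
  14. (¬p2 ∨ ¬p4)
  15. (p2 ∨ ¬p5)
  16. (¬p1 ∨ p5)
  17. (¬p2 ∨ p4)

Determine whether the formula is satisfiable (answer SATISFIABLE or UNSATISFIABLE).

UNSATISFIABLE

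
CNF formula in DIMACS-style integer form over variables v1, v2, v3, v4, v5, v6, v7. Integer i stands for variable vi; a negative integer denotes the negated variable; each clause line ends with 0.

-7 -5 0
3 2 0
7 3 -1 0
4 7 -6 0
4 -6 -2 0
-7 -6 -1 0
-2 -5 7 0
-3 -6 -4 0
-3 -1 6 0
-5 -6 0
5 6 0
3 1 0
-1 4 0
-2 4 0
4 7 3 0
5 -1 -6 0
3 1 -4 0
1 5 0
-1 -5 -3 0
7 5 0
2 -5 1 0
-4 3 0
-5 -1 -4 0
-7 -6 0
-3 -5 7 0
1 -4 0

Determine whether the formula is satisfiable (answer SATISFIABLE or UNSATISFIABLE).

UNSATISFIABLE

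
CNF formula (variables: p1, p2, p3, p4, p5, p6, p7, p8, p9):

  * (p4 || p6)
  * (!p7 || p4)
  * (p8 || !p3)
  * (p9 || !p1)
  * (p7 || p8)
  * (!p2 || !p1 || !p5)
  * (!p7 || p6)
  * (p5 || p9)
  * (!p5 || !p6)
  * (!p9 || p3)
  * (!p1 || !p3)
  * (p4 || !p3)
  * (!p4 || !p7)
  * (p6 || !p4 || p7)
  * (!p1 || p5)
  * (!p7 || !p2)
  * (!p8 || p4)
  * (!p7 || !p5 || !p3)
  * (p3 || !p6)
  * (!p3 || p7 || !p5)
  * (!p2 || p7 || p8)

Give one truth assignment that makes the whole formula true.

Pure literal: p1 appears only negated; assign p1 = False.
Set p2 = True and propagate.
  then p7 is forced to False.
  then p8 is forced to True.
  then p4 is forced to True.
  then p6 is forced to True.
  then p5 is forced to False.
  then p9 is forced to True.
  then p3 is forced to True.

p1=F, p2=T, p3=T, p4=T, p5=F, p6=T, p7=F, p8=T, p9=T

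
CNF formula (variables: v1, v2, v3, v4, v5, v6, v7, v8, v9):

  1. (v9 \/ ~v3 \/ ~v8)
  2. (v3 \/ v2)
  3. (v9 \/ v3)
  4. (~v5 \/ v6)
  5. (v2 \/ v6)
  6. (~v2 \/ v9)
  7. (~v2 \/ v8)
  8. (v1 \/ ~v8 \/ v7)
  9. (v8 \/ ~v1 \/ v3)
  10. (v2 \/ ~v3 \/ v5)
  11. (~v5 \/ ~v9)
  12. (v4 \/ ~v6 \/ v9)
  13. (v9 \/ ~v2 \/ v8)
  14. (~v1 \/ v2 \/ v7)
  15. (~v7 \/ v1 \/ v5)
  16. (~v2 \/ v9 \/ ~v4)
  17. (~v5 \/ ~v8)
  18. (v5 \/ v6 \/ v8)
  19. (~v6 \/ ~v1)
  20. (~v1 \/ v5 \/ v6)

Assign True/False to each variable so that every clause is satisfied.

v1=F, v2=F, v3=T, v4=T, v5=T, v6=T, v7=T, v8=F, v9=F

Branch on v1: take v1 = False.
Branch on v2: take v2 = False.
  then v3 is forced to True.
  then v6 is forced to True.
  then v5 is forced to True.
  then v9 is forced to False.
  then v8 is forced to False.
  then v4 is forced to True.
v7 is now unconstrained; take v7 = True.
Every clause has at least one true literal under this assignment.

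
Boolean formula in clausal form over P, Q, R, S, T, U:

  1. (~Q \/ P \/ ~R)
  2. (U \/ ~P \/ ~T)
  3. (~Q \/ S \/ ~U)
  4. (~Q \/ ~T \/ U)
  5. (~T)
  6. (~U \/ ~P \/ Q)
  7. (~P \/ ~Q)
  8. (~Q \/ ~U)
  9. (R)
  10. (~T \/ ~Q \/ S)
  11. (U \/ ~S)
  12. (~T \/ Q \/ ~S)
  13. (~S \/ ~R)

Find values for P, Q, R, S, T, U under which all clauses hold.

Unit propagation: (~T) forces T = False.
The clause (R) is unit: R must be True.
(~S) is a unit clause, so S = False.
U occurs only negated in the remaining clauses — set U = False.
Try P = False.
  then Q is forced to False.

P=F  Q=F  R=T  S=F  T=F  U=F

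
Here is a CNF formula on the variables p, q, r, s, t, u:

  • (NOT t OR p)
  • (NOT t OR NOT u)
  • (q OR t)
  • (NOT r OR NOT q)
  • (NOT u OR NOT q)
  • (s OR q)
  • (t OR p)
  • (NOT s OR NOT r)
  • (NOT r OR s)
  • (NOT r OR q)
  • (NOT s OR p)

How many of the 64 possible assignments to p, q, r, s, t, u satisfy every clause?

The models are:
  p=1 q=0 r=0 s=1 t=1 u=0
  p=1 q=1 r=0 s=0 t=0 u=0
  p=1 q=1 r=0 s=0 t=1 u=0
  p=1 q=1 r=0 s=1 t=0 u=0
  p=1 q=1 r=0 s=1 t=1 u=0
Count: 5.

5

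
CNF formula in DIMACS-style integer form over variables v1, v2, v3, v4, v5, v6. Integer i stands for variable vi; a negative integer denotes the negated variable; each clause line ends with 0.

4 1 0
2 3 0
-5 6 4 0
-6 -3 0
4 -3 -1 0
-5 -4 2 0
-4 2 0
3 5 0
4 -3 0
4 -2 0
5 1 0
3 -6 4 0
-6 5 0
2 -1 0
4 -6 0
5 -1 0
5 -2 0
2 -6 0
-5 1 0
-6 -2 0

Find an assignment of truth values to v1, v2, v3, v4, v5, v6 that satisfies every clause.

Set v1 = True and propagate.
  then v2 is forced to True.
  then v4 is forced to True.
  then v5 is forced to True.
  then v6 is forced to False.
v3 is now unconstrained; take v3 = True.
Every clause has at least one true literal under this assignment.
Check each clause:
  1. {v1, v4} — v1 is true.
  2. {v2, v3} — v2 is true.
  3. {¬v5, v6, v4} — v4 is true.
  4. {¬v6, ¬v3} — ¬v6 is true.
  5. {v4, ¬v3, ¬v1} — v4 is true.
  6. {v2, ¬v4, ¬v5} — v2 is true.
  7. {¬v4, v2} — v2 is true.
  8. {v3, v5} — v3 is true.
  9. {v4, ¬v3} — v4 is true.
  10. {¬v2, v4} — v4 is true.
  11. {v1, v5} — v1 is true.
  12. {¬v6, v4, v3} — ¬v6 is true.
  13. {v5, ¬v6} — ¬v6 is true.
  14. {v2, ¬v1} — v2 is true.
  15. {¬v6, v4} — ¬v6 is true.
  16. {¬v1, v5} — v5 is true.
  17. {¬v2, v5} — v5 is true.
  18. {v2, ¬v6} — v2 is true.
  19. {v1, ¬v5} — v1 is true.
  20. {¬v2, ¬v6} — ¬v6 is true.

v1 = T, v2 = T, v3 = T, v4 = T, v5 = T, v6 = F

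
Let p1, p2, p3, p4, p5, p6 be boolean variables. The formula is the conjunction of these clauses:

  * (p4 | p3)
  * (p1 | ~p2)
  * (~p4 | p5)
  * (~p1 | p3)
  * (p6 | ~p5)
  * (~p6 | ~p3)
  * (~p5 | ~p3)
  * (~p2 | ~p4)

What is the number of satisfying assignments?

Satisfying assignments:
  p1=0 p2=0 p3=0 p4=1 p5=1 p6=1
  p1=0 p2=0 p3=1 p4=0 p5=0 p6=0
  p1=1 p2=0 p3=1 p4=0 p5=0 p6=0
  p1=1 p2=1 p3=1 p4=0 p5=0 p6=0
That's 4 in total.

4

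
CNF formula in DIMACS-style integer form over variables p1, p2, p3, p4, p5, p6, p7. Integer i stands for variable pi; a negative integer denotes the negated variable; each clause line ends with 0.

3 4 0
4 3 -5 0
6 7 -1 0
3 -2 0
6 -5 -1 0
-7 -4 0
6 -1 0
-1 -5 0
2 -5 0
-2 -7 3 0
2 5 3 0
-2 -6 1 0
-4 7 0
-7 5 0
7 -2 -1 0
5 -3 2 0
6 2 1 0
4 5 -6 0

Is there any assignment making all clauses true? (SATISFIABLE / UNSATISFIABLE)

SATISFIABLE

Set p1 = False and propagate.
Branch on p2: take p2 = True.
  then p3 is forced to True.
  then p6 is forced to False.
The remaining clauses are satisfied by p4 = False, p5 = True, p7 = True.
So p1=F, p2=T, p3=T, p4=F, p5=T, p6=F, p7=T is a satisfying assignment.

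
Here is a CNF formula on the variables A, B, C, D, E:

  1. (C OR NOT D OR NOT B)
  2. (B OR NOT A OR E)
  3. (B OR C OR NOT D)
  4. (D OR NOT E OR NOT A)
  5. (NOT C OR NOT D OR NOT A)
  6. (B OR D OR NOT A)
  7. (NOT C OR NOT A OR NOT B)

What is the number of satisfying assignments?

13

Split on A, then B.
  A=1, B=1: remaining (C,D,E) ∈ {(0,0,0)} — 1.
  A=1, B=0: a clause becomes empty — 0.
  A=0, B=1: E free; 3 ways for (C,D) × 2^1 = 6.
  A=0, B=0: E free; 3 ways for (C,D) × 2^1 = 6.
Total: 1 + 0 + 6 + 6 = 13.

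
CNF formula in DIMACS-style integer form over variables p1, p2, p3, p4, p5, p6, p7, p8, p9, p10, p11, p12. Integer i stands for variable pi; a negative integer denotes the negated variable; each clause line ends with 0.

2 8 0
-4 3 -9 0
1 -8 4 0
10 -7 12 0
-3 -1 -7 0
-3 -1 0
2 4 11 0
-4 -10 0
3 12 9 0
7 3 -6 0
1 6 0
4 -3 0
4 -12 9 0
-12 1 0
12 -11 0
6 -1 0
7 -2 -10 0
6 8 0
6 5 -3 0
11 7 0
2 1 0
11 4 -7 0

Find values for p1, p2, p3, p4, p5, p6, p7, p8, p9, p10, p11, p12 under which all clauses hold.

Pure literal: p5 appears only positively; assign p5 = True.
Branch on p1: take p1 = True.
  then p3 is forced to False.
  then p6 is forced to True.
  then p7 is forced to True.
Try p2 = True.
Branch on p4: take p4 = True.
  then p9 is forced to False.
  then p10 is forced to False.
  then p12 is forced to True.
p8, p11 are now unconstrained; take p8 = False, p11 = True.
Every clause has at least one true literal under this assignment.

p1=T, p2=T, p3=F, p4=T, p5=T, p6=T, p7=T, p8=F, p9=F, p10=F, p11=T, p12=T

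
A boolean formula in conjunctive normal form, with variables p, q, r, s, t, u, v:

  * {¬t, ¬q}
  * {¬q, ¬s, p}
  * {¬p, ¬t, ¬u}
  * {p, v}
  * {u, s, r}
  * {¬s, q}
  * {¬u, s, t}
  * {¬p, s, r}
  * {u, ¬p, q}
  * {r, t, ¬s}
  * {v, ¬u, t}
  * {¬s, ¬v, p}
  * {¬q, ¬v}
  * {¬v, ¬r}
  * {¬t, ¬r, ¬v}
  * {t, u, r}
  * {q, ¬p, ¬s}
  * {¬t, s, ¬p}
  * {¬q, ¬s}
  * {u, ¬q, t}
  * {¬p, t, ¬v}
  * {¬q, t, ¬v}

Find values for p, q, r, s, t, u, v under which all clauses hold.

p=0, q=0, r=0, s=0, t=1, u=1, v=1

Check each clause:
  1. {¬t, ¬q} — ¬q is true.
  2. {¬s, ¬q, p} — ¬s is true.
  3. {¬t, ¬u, ¬p} — ¬p is true.
  4. {p, v} — v is true.
  5. {u, r, s} — u is true.
  6. {q, ¬s} — ¬s is true.
  7. {s, t, ¬u} — t is true.
  8. {r, ¬p, s} — ¬p is true.
  9. {q, ¬p, u} — u is true.
  10. {r, t, ¬s} — ¬s is true.
  11. {¬u, v, t} — t is true.
  12. {p, ¬v, ¬s} — ¬s is true.
  13. {¬v, ¬q} — ¬q is true.
  14. {¬v, ¬r} — ¬r is true.
  15. {¬v, ¬r, ¬t} — ¬r is true.
  16. {r, t, u} — t is true.
  17. {¬s, ¬p, q} — ¬s is true.
  18. {s, ¬p, ¬t} — ¬p is true.
  19. {¬q, ¬s} — ¬s is true.
  20. {¬q, u, t} — t is true.
  21. {t, ¬p, ¬v} — t is true.
  22. {t, ¬v, ¬q} — t is true.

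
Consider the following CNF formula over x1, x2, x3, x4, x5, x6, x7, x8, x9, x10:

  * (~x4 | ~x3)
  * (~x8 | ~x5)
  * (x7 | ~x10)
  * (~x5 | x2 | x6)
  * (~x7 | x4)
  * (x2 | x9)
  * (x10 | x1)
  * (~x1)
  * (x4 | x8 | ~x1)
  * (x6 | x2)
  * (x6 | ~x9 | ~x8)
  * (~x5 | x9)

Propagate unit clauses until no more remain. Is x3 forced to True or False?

False

(~x1) is a unit clause: x1 = False.
(x10 | x1) with x1 = False leaves only x10, so x10 = True.
From (~x10 | x7) and x10 = True: x7 = True.
In (x4 | ~x7), ~x7 is now false; x4 must hold, so x4 = True.
(~x3 | ~x4): since x4 = True, the clause reduces to (~x3). x3 = False.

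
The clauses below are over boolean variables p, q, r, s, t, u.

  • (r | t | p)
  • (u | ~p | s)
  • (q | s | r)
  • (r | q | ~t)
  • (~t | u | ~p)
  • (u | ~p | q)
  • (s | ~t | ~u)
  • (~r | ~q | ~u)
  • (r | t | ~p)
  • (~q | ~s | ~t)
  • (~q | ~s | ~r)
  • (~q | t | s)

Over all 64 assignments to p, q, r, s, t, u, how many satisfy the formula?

Case analysis on q and t:
  q=1, t=1: remaining (p,r,s,u) ∈ {(0,0,0,0); (0,1,0,0)} — 2.
  q=1, t=0: a clause becomes empty — 0.
  q=0, t=1: remaining (p,r,s,u) ∈ {(0,1,0,0); (0,1,1,0); (0,1,1,1); (1,1,1,1)} — 4.
  q=0, t=0: s free; 3 ways for (p,r,u) × 2^1 = 6.
Total: 2 + 0 + 4 + 6 = 12.

12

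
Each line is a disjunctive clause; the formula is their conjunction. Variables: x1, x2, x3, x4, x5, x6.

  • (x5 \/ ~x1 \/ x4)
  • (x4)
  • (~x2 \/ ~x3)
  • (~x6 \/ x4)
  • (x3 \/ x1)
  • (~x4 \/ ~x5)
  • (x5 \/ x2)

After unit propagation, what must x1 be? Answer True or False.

(x4) stands alone — x4 = True.
In (~x4 \/ ~x5), ~x4 is now false; ~x5 must hold, so x5 = False.
(x2 \/ x5): since x5 = False, the clause reduces to (x2). x2 = True.
From (~x3 \/ ~x2) and x2 = True: x3 = False.
In (x3 \/ x1), x3 is now false; x1 must hold, so x1 = True.

True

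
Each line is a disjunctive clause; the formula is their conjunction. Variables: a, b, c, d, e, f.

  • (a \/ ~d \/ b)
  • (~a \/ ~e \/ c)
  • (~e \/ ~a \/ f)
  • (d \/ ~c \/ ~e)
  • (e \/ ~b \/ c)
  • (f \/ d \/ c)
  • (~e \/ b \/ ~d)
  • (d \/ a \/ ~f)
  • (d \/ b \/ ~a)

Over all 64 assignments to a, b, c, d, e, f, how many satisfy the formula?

Case analysis on d and a:
  d=1, a=1: 7 of the 16 assignments to (b,c,e,f) work.
  d=1, a=0: f free; 3 ways for (b,c,e) × 2^1 = 6.
  d=0, a=1: remaining (b,c,e,f) ∈ {(1,1,0,0); (1,1,0,1)} — 2.
  d=0, a=0: remaining (b,c,e,f) ∈ {(0,1,0,0); (1,1,0,0)} — 2.
Total: 7 + 6 + 2 + 2 = 17.

17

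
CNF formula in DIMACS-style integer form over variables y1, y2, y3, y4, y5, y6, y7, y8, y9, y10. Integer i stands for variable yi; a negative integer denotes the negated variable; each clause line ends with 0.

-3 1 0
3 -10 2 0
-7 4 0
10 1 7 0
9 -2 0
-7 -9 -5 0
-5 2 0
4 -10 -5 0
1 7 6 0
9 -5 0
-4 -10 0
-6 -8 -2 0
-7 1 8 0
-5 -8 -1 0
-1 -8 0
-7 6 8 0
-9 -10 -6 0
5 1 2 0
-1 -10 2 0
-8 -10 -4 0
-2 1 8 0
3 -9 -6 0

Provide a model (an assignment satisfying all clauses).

Try y1 = True.
  then y8 is forced to False.
Set y2 = False and propagate.
  then y5 is forced to False.
  then y10 is forced to False.
The remaining clauses are satisfied by y3 = True, y4 = False, y6 = False, y7 = False, y9 = True.

y1 = True, y2 = False, y3 = True, y4 = False, y5 = False, y6 = False, y7 = False, y8 = False, y9 = True, y10 = False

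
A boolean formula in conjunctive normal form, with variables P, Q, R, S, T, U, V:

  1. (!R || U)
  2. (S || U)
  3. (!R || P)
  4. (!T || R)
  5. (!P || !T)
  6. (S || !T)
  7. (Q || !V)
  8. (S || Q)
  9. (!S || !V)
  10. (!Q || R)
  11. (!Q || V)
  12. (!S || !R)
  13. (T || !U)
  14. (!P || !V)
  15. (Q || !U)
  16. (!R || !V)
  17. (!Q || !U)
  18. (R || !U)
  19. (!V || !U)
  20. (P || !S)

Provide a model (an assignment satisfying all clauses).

Try P = True.
  then T is forced to False.
  then U is forced to False.
  then R is forced to False.
  then S is forced to True.
  then V is forced to False.
  then Q is forced to False.

P=True  Q=False  R=False  S=True  T=False  U=False  V=False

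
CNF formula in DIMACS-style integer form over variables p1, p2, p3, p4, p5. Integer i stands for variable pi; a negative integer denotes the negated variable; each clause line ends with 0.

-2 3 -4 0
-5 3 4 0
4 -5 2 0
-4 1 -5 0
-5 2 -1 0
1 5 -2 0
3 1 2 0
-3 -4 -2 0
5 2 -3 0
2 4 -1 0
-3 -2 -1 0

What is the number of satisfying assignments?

3

The models are:
  p1=0 p2=1 p3=1 p4=0 p5=1
  p1=1 p2=0 p3=0 p4=1 p5=0
  p1=1 p2=1 p3=0 p4=0 p5=0
Count: 3.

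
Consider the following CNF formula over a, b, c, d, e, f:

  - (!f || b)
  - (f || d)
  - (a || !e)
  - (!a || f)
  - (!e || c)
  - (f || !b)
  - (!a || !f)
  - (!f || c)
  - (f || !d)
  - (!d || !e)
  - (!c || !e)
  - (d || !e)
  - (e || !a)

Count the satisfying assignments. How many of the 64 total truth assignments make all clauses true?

2

The models are:
  a=0 b=1 c=1 d=0 e=0 f=1
  a=0 b=1 c=1 d=1 e=0 f=1
Count: 2.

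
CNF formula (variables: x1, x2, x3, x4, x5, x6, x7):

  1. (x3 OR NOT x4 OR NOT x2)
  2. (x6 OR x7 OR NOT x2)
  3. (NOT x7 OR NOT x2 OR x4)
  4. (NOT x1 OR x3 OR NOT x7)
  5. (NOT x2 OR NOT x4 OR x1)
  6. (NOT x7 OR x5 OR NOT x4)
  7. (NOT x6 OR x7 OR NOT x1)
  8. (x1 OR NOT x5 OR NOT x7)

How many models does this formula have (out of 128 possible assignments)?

40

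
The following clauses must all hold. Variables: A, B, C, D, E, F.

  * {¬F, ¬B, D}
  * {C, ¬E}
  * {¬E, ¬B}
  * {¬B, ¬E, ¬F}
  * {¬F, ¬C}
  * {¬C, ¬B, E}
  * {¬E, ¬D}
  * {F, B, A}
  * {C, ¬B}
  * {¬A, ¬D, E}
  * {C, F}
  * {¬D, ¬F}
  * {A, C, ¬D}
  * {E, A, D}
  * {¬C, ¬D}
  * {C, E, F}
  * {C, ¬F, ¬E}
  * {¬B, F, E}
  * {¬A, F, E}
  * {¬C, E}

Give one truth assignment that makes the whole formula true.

A=T  B=F  C=F  D=F  E=F  F=T

Set A = True and propagate.
Branch on B: take B = False.
For the remaining variables, C = False, D = False, E = False, F = True works.
Check each clause:
  1. {¬B, ¬F, D} — ¬B is true.
  2. {¬E, C} — ¬E is true.
  3. {¬E, ¬B} — ¬E is true.
  4. {¬B, ¬F, ¬E} — ¬E is true.
  5. {¬F, ¬C} — ¬C is true.
  6. {E, ¬B, ¬C} — ¬C is true.
  7. {¬E, ¬D} — ¬E is true.
  8. {F, A, B} — A is true.
  9. {C, ¬B} — ¬B is true.
  10. {¬D, E, ¬A} — ¬D is true.
  11. {F, C} — F is true.
  12. {¬F, ¬D} — ¬D is true.
  13. {C, ¬D, A} — A is true.
  14. {A, E, D} — A is true.
  15. {¬C, ¬D} — ¬D is true.
  16. {F, C, E} — F is true.
  17. {C, ¬E, ¬F} — ¬E is true.
  18. {E, ¬B, F} — ¬B is true.
  19. {E, ¬A, F} — F is true.
  20. {¬C, E} — ¬C is true.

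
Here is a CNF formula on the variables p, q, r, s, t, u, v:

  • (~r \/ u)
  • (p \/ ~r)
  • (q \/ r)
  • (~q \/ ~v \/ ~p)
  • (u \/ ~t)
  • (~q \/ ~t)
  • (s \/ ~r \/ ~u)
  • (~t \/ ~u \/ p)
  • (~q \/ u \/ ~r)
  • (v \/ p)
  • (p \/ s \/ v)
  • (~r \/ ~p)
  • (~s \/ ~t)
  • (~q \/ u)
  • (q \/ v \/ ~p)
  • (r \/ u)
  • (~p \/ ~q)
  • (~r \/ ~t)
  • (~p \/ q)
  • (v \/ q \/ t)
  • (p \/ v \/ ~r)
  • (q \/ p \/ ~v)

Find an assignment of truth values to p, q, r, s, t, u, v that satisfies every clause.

Try p = False.
  then r is forced to False.
  then q is forced to True.
  then t is forced to False.
  then v is forced to True.
  then u is forced to True.
s is now unconstrained; take s = True.

p=False, q=True, r=False, s=True, t=False, u=True, v=True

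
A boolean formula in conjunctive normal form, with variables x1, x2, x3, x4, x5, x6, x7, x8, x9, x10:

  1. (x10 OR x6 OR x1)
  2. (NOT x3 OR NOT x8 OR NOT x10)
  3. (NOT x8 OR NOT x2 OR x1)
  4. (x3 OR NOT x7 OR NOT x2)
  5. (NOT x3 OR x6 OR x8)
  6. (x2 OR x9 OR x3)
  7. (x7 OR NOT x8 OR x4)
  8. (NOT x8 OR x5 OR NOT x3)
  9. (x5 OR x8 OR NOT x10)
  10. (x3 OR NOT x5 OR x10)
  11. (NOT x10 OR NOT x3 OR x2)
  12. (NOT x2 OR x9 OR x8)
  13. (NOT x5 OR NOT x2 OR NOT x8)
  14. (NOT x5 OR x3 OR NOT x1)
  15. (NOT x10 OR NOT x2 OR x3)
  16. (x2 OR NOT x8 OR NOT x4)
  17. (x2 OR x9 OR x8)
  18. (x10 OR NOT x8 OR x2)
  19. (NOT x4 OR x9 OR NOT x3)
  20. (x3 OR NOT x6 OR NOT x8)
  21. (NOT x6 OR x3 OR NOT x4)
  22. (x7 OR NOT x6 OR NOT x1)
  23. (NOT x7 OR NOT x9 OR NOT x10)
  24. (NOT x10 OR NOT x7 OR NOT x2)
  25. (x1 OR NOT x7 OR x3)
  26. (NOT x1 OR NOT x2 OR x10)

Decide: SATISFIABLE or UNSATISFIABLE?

SATISFIABLE

Branch on x1: take x1 = False.
Set x2 = True and propagate.
  then x8 is forced to False.
  then x9 is forced to True.
Branch on x3: take x3 = True.
  then x6 is forced to True.
For the remaining variables, x4 = True, x5 = False, x7 = False, x10 = False works.
So x1=False  x2=True  x3=True  x4=True  x5=False  x6=True  x7=False  x8=False  x9=True  x10=False is a satisfying assignment.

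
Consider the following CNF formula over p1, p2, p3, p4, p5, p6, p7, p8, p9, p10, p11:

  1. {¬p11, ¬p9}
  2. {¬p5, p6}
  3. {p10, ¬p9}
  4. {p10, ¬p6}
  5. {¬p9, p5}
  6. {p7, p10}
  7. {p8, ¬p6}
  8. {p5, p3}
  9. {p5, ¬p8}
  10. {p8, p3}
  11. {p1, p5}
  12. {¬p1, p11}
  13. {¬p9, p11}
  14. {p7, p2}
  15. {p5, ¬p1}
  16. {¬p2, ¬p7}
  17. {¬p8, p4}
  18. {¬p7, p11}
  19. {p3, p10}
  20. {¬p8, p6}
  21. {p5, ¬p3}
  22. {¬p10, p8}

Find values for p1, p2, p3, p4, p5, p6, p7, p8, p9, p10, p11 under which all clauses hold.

p1 = 1, p2 = 0, p3 = 0, p4 = 1, p5 = 1, p6 = 1, p7 = 1, p8 = 1, p9 = 0, p10 = 1, p11 = 1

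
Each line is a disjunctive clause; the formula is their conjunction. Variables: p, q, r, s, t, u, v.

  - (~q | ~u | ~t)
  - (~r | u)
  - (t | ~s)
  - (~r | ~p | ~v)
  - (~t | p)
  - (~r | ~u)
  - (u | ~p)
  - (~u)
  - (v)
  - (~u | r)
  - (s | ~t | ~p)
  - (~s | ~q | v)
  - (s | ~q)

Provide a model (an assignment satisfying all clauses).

Unit propagation: (~u) forces u = False.
The clause (~r) is unit: r must be False.
The clause (~p) is unit: p must be False.
Unit propagation: (~t) forces t = False.
(~s) is a unit clause, so s = False.
(v) is a unit clause, so v = True.
Unit propagation: (~q) forces q = False.
Every clause has at least one true literal under this assignment.

p=False, q=False, r=False, s=False, t=False, u=False, v=True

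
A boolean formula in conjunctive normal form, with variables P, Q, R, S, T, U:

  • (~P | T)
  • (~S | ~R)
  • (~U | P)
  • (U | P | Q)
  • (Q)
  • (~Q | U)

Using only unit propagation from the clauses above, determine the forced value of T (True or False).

True

Unit clause (Q) sets Q = True.
From (U | ~Q) and Q = True: U = True.
From (~U | P) and U = True: P = True.
(T | ~P): since P = True, the clause reduces to (T). T = True.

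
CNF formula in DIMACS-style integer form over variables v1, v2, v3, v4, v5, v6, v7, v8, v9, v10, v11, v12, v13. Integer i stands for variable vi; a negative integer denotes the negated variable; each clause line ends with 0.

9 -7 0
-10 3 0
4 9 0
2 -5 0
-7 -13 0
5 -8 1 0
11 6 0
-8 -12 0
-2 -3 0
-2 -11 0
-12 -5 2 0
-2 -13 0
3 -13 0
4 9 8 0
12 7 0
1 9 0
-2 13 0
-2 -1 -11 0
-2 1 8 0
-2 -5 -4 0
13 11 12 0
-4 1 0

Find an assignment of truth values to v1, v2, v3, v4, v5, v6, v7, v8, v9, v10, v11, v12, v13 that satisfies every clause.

v6 occurs only positively in the remaining clauses — set v6 = True.
Branch on v1: take v1 = True.
For the remaining variables, v2 = False, v3 = True, v4 = True, v5 = False, v7 = False, v8 = False, v9 = False, v10 = True, v11 = False, v12 = True, v13 = False works.
Check each clause:
  1. {¬v7, v9} — ¬v7 is true.
  2. {v3, ¬v10} — v3 is true.
  3. {v9, v4} — v4 is true.
  4. {v2, ¬v5} — ¬v5 is true.
  5. {¬v13, ¬v7} — ¬v7 is true.
  6. {v1, v5, ¬v8} — ¬v8 is true.
  7. {v11, v6} — v6 is true.
  8. {¬v8, ¬v12} — ¬v8 is true.
  9. {¬v2, ¬v3} — ¬v2 is true.
  10. {¬v2, ¬v11} — ¬v11 is true.
  11. {v2, ¬v5, ¬v12} — ¬v5 is true.
  12. {¬v13, ¬v2} — ¬v13 is true.
  13. {¬v13, v3} — v3 is true.
  14. {v4, v9, v8} — v4 is true.
  15. {v12, v7} — v12 is true.
  16. {v9, v1} — v1 is true.
  17. {¬v2, v13} — ¬v2 is true.
  18. {¬v2, ¬v11, ¬v1} — ¬v11 is true.
  19. {¬v2, v1, v8} — v1 is true.
  20. {¬v2, ¬v5, ¬v4} — ¬v5 is true.
  21. {v13, v11, v12} — v12 is true.
  22. {v1, ¬v4} — v1 is true.

v1=True, v2=False, v3=True, v4=True, v5=False, v6=True, v7=False, v8=False, v9=False, v10=True, v11=False, v12=True, v13=False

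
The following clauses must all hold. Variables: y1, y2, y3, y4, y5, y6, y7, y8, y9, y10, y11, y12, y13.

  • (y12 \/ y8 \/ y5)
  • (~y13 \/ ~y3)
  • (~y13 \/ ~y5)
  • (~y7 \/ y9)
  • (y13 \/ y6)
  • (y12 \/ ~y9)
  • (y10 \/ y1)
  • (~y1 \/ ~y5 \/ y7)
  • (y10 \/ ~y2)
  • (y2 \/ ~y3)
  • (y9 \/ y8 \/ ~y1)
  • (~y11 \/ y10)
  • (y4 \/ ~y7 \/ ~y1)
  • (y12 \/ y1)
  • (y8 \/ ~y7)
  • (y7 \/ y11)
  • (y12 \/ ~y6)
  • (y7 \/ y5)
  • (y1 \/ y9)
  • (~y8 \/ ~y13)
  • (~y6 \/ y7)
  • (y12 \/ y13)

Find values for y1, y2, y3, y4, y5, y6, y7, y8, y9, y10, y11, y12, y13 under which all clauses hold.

y1 = F, y2 = T, y3 = T, y4 = T, y5 = T, y6 = T, y7 = T, y8 = T, y9 = T, y10 = T, y11 = T, y12 = T, y13 = F

Pure literal: y4 appears only positively; assign y4 = True.
Pure literal: y10 appears only positively; assign y10 = True.
Set y1 = False and propagate.
  then y12 is forced to True.
  then y9 is forced to True.
The remaining clauses are satisfied by y2 = True, y3 = True, y5 = True, y6 = True, y7 = True, y8 = True, y11 = True, y13 = False.
Check each clause:
  1. (y8 \/ y12 \/ y5) — y8 is true.
  2. (~y13 \/ ~y3) — ~y13 is true.
  3. (~y13 \/ ~y5) — ~y13 is true.
  4. (~y7 \/ y9) — y9 is true.
  5. (y6 \/ y13) — y6 is true.
  6. (y12 \/ ~y9) — y12 is true.
  7. (y10 \/ y1) — y10 is true.
  8. (~y1 \/ y7 \/ ~y5) — ~y1 is true.
  9. (y10 \/ ~y2) — y10 is true.
  10. (~y3 \/ y2) — y2 is true.
  11. (y8 \/ y9 \/ ~y1) — y8 is true.
  12. (~y11 \/ y10) — y10 is true.
  13. (y4 \/ ~y7 \/ ~y1) — y4 is true.
  14. (y1 \/ y12) — y12 is true.
  15. (y8 \/ ~y7) — y8 is true.
  16. (y7 \/ y11) — y11 is true.
  17. (y12 \/ ~y6) — y12 is true.
  18. (y5 \/ y7) — y5 is true.
  19. (y9 \/ y1) — y9 is true.
  20. (~y13 \/ ~y8) — ~y13 is true.
  21. (~y6 \/ y7) — y7 is true.
  22. (y13 \/ y12) — y12 is true.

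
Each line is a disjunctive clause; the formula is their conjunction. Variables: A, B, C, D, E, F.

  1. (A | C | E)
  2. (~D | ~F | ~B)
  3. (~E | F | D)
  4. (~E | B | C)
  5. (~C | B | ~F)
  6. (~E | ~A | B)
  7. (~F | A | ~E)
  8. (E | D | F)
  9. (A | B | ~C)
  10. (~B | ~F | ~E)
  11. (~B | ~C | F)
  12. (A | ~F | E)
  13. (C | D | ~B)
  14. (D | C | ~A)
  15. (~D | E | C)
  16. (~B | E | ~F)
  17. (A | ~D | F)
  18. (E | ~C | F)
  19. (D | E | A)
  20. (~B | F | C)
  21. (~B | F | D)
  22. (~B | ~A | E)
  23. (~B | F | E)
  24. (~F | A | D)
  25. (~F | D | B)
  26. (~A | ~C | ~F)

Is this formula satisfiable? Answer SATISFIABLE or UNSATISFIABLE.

F = True:
  A = True:
    propagation gives C=False, D=True, B=False, E=False; an empty clause results — contradiction.
  A = False:
    propagation gives E=False; an empty clause results — contradiction.
F = False:
  E = True:
    propagation gives D=True, A=True, B=True, C=False; an empty clause results — contradiction.
  E = False:
    propagation gives D=True, C=True; an empty clause results — contradiction.
Every branch closes, so no satisfying assignment exists.

UNSATISFIABLE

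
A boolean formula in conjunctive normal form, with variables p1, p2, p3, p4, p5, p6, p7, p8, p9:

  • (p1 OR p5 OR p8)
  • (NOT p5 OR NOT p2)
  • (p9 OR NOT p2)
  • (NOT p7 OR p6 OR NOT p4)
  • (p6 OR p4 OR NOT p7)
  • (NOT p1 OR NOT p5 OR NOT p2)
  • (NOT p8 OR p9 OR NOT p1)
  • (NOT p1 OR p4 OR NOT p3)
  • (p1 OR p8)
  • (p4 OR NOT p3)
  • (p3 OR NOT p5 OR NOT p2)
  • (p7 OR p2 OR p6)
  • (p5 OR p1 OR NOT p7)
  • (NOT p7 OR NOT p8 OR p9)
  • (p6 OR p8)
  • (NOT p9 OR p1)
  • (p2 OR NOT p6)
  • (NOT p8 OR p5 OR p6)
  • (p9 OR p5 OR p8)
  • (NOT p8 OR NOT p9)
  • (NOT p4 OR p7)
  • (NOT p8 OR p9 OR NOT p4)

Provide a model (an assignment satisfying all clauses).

Set p1 = True and propagate.
Branch on p2: take p2 = True.
  then p5 is forced to False.
  then p9 is forced to True.
  then p8 is forced to False.
  then p6 is forced to True.
Try p3 = False.
The remaining clauses are satisfied by p4 = False, p7 = False.

p1 = True, p2 = True, p3 = False, p4 = False, p5 = False, p6 = True, p7 = False, p8 = False, p9 = True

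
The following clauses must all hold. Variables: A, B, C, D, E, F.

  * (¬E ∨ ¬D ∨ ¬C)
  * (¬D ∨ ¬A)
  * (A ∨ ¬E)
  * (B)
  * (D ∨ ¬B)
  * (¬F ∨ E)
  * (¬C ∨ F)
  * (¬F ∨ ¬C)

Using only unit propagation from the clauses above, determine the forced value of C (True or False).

Unit clause (B) sets B = True.
(D ∨ ¬B): since B = True, the clause reduces to (D). D = True.
From (¬A ∨ ¬D) and D = True: A = False.
From (¬E ∨ A) and A = False: E = False.
(¬F ∨ E) with E = False leaves only ¬F, so F = False.
(¬C ∨ F) with F = False leaves only ¬C, so C = False.

False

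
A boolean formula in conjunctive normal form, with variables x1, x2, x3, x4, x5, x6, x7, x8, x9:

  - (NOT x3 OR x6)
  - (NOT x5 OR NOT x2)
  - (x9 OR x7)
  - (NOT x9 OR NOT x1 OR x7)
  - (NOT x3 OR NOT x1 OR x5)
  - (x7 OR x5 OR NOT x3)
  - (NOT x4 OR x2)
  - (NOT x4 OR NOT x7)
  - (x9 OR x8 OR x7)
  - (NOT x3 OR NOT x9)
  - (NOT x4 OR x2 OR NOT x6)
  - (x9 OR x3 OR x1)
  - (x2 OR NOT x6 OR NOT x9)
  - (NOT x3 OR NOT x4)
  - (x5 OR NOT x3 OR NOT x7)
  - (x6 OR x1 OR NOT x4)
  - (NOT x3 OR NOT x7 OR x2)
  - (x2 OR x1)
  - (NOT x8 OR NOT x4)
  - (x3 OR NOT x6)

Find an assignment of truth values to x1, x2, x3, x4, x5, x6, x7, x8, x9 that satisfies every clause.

x1=1, x2=1, x3=0, x4=0, x5=0, x6=0, x7=1, x8=1, x9=1

Pure literal: x4 appears only negated; assign x4 = False.
Set x1 = True and propagate.
The remaining clauses are satisfied by x2 = True, x3 = False, x5 = False, x6 = False, x7 = True, x8 = True, x9 = True.
Every clause has at least one true literal under this assignment.
Check each clause:
  1. (x6 OR NOT x3) — NOT x3 is true.
  2. (NOT x2 OR NOT x5) — NOT x5 is true.
  3. (x9 OR x7) — x9 is true.
  4. (NOT x1 OR x7 OR NOT x9) — x7 is true.
  5. (NOT x3 OR NOT x1 OR x5) — NOT x3 is true.
  6. (x5 OR x7 OR NOT x3) — NOT x3 is true.
  7. (NOT x4 OR x2) — x2 is true.
  8. (NOT x4 OR NOT x7) — NOT x4 is true.
  9. (x9 OR x8 OR x7) — x8 is true.
  10. (NOT x9 OR NOT x3) — NOT x3 is true.
  11. (x2 OR NOT x6 OR NOT x4) — NOT x6 is true.
  12. (x3 OR x1 OR x9) — x1 is true.
  13. (x2 OR NOT x6 OR NOT x9) — NOT x6 is true.
  14. (NOT x4 OR NOT x3) — NOT x4 is true.
  15. (NOT x7 OR x5 OR NOT x3) — NOT x3 is true.
  16. (x1 OR NOT x4 OR x6) — x1 is true.
  17. (x2 OR NOT x7 OR NOT x3) — x2 is true.
  18. (x1 OR x2) — x1 is true.
  19. (NOT x8 OR NOT x4) — NOT x4 is true.
  20. (NOT x6 OR x3) — NOT x6 is true.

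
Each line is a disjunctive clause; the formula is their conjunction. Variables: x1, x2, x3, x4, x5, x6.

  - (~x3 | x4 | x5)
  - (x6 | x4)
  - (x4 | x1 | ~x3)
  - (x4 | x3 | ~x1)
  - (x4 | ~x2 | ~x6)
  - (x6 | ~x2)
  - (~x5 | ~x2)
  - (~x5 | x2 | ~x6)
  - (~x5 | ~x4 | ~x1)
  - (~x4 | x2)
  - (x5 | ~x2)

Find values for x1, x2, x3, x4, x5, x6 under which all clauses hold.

x1=F, x2=F, x3=F, x4=F, x5=F, x6=T

Check each clause:
  1. (x4 | ~x3 | x5) — ~x3 is true.
  2. (x6 | x4) — x6 is true.
  3. (x4 | ~x3 | x1) — ~x3 is true.
  4. (~x1 | x3 | x4) — ~x1 is true.
  5. (x4 | ~x2 | ~x6) — ~x2 is true.
  6. (~x2 | x6) — x6 is true.
  7. (~x5 | ~x2) — ~x5 is true.
  8. (~x5 | x2 | ~x6) — ~x5 is true.
  9. (~x5 | ~x1 | ~x4) — ~x5 is true.
  10. (x2 | ~x4) — ~x4 is true.
  11. (x5 | ~x2) — ~x2 is true.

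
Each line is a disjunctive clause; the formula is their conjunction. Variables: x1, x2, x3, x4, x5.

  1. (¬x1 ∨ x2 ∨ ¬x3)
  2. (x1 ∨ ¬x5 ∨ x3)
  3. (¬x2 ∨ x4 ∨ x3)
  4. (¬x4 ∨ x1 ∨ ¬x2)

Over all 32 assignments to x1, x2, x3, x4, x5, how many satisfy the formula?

18

Case analysis on x1 and x2:
  x1=1, x2=1: x5 free; 3 ways for (x3,x4) × 2^1 = 6.
  x1=1, x2=0: remaining (x3,x4,x5) ∈ {(0,0,0); (0,0,1); (0,1,0); (0,1,1)} — 4.
  x1=0, x2=1: remaining (x3,x4,x5) ∈ {(1,0,0); (1,0,1)} — 2.
  x1=0, x2=0: x4 free; 3 ways for (x3,x5) × 2^1 = 6.
Total: 6 + 4 + 2 + 6 = 18.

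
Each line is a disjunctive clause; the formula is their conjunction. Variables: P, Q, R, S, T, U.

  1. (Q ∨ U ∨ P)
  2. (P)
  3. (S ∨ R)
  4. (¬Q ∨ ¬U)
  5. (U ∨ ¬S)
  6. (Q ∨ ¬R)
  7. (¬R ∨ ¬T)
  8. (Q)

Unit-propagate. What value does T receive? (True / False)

False

Unit clause (P) sets P = True.
(Q) is a unit clause: Q = True.
(¬U ∨ ¬Q) with Q = True leaves only ¬U, so U = False.
From (¬S ∨ U) and U = False: S = False.
(S ∨ R): since S = False, the clause reduces to (R). R = True.
From (¬T ∨ ¬R) and R = True: T = False.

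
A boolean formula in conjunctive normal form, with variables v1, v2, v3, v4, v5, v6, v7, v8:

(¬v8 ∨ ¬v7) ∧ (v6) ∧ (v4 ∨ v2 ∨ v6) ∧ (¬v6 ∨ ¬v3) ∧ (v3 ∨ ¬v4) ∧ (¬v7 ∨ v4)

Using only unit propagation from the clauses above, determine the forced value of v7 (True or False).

Unit clause (v6) sets v6 = True.
In (¬v6 ∨ ¬v3), ¬v6 is now false; ¬v3 must hold, so v3 = False.
(¬v4 ∨ v3) with v3 = False leaves only ¬v4, so v4 = False.
(v4 ∨ ¬v7) with v4 = False leaves only ¬v7, so v7 = False.

False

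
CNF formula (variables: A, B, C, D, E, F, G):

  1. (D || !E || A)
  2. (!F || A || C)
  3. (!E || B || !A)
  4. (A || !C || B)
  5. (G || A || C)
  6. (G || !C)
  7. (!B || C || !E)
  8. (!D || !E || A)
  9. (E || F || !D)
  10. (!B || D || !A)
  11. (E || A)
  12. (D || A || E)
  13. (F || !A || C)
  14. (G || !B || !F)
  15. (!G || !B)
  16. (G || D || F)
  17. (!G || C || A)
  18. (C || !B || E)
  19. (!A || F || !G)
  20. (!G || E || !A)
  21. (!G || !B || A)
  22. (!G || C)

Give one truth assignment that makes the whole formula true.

A=True, B=False, C=False, D=False, E=False, F=True, G=False

Check each clause:
  1. (D || A || !E) — A is true.
  2. (A || !F || C) — A is true.
  3. (!E || B || !A) — !E is true.
  4. (!C || A || B) — A is true.
  5. (A || G || C) — A is true.
  6. (!C || G) — !C is true.
  7. (!E || !B || C) — !B is true.
  8. (A || !D || !E) — A is true.
  9. (E || !D || F) — !D is true.
  10. (!A || !B || D) — !B is true.
  11. (A || E) — A is true.
  12. (D || A || E) — A is true.
  13. (C || F || !A) — F is true.
  14. (G || !F || !B) — !B is true.
  15. (!B || !G) — !G is true.
  16. (D || F || G) — F is true.
  17. (!G || A || C) — A is true.
  18. (C || !B || E) — !B is true.
  19. (!G || !A || F) — !G is true.
  20. (E || !A || !G) — !G is true.
  21. (!G || A || !B) — A is true.
  22. (C || !G) — !G is true.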